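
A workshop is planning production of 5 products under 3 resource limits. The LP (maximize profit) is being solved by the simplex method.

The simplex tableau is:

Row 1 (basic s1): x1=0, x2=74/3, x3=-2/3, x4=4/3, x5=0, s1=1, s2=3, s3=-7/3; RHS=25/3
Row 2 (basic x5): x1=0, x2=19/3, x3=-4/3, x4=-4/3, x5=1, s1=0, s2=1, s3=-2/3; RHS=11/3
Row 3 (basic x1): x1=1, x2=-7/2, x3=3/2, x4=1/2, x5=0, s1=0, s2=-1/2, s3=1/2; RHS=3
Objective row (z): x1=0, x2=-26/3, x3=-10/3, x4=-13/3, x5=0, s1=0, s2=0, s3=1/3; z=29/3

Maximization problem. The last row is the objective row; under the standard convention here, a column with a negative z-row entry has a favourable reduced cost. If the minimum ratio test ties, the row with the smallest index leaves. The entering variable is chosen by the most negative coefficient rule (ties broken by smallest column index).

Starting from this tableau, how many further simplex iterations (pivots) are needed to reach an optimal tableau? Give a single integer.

pivot: x2 in, s1 out → z = 466/37
pivot: x4 in, x1 out → z = 3677/102
No improving column remains; optimal.

2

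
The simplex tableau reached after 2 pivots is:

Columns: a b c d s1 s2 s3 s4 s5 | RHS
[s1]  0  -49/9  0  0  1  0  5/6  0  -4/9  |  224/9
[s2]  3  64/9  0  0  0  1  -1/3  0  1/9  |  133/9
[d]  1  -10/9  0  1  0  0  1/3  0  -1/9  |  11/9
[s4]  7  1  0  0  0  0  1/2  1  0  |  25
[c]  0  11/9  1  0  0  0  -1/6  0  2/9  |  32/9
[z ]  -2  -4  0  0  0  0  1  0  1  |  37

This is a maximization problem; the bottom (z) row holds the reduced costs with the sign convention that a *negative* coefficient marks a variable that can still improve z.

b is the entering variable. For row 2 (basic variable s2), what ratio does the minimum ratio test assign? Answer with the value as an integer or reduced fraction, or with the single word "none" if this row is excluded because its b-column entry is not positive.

Ratio = RHS / (b entry) = (133/9) / (64/9) = 133/64.

133/64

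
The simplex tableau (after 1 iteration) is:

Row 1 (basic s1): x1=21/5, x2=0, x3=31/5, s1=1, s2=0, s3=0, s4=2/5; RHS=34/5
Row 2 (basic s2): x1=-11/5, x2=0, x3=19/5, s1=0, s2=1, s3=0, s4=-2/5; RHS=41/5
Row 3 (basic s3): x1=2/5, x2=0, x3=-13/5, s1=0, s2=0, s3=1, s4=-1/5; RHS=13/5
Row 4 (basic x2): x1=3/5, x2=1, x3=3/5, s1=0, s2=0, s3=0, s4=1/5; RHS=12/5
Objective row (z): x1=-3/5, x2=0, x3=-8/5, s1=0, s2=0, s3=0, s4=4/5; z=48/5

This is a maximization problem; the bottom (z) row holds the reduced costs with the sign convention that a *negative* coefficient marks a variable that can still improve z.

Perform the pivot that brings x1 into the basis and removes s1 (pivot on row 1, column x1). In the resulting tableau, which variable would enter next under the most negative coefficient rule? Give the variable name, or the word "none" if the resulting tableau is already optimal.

Pivot element 21/5. New z-row = old z-row − (-3/5)·(row 1/(21/5)).
Updated z-row coefficients: x1: 0, x2: 0, x3: -5/7, s1: 1/7, s2: 0, s3: 0, s4: 6/7.
The most negative is -5/7 in column x3, so x3 would enter next.

x3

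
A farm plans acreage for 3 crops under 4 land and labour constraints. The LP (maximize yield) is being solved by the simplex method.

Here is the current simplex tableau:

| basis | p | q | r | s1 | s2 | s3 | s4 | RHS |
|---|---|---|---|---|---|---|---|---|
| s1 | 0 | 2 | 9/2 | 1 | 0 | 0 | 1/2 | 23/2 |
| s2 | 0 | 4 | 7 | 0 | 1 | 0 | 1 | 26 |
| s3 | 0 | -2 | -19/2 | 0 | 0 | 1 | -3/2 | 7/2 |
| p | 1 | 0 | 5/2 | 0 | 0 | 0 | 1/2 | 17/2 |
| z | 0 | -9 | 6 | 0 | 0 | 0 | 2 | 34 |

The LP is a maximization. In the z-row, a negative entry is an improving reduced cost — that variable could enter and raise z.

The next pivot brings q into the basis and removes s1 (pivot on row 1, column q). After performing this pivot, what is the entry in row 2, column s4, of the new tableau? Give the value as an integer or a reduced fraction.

0

Pivot element is row 1, column q: 2.
Normalize row 1: new (row 1, s4) = (1/2)/2 = 1/4.
row 2 ← row 2 − 4·(new row 1): 1 − 4·(1/4) = 0.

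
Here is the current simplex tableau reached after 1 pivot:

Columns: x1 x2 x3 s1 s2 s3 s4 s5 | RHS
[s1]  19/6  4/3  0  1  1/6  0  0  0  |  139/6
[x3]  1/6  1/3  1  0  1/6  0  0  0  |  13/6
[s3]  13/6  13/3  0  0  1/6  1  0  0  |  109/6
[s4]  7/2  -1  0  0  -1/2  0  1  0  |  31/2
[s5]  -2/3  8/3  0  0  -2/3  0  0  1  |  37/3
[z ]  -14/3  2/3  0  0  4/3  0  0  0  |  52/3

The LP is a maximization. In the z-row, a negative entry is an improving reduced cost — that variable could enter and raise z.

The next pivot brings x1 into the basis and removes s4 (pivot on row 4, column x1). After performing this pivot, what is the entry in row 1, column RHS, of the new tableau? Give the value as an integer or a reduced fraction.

64/7

Pivot element is row 4, column x1: 7/2.
Normalize row 4: new (row 4, RHS) = (31/2)/(7/2) = 31/7.
row 1 ← row 1 − (19/6)·(new row 4): 139/6 − (19/6)·(31/7) = 64/7.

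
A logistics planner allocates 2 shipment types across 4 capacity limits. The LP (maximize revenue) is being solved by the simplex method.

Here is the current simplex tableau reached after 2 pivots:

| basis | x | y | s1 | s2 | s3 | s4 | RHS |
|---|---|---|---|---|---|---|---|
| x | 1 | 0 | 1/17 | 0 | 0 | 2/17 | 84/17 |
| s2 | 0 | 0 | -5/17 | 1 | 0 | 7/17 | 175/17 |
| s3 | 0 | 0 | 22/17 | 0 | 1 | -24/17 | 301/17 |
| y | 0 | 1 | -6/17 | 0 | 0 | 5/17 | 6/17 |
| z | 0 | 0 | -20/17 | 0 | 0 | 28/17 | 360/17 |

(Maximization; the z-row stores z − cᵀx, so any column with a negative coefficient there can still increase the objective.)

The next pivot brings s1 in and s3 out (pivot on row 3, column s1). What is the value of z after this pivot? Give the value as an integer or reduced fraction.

410/11

Minimum ratio for s1: (301/17)/(22/17) = 301/22.
z changes by −(z-row coeff of s1)·ratio = −(-20/17)·(301/22) = 3010/187.
New z = 360/17 + (3010/187) = 410/11.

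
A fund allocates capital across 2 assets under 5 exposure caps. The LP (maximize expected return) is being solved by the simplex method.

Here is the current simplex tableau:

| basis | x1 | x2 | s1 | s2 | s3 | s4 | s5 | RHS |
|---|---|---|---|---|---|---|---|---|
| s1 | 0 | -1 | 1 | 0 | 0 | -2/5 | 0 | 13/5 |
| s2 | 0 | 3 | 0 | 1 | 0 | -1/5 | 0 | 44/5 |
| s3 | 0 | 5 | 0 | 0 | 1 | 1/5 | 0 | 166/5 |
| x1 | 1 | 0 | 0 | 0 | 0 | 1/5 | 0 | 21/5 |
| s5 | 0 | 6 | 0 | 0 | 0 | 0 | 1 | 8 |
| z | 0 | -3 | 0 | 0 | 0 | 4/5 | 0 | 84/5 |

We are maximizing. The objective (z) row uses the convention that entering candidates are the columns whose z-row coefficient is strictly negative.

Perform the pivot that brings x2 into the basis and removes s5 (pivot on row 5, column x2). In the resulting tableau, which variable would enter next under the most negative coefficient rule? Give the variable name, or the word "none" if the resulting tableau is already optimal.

Pivot element 6. New z-row = old z-row − (-3)·(row 5/6).
Updated z-row coefficients: x1: 0, x2: 0, s1: 0, s2: 0, s3: 0, s4: 4/5, s5: 1/2.
No coefficient is strictly negative; the tableau after this pivot is optimal.

none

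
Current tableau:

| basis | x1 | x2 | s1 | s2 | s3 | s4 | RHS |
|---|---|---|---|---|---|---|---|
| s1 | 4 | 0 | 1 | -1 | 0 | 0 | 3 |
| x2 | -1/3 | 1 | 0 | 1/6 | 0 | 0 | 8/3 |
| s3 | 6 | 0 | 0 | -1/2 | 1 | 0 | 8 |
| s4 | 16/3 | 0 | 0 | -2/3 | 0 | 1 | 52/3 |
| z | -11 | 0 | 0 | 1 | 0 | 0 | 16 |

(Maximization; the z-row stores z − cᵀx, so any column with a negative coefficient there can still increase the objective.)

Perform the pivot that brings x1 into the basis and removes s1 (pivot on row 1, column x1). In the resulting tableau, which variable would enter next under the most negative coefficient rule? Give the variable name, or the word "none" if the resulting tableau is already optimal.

Pivot element 4. New z-row = old z-row − (-11)·(row 1/4).
Updated z-row coefficients: x1: 0, x2: 0, s1: 11/4, s2: -7/4, s3: 0, s4: 0.
The most negative is -7/4 in column s2, so s2 would enter next.

s2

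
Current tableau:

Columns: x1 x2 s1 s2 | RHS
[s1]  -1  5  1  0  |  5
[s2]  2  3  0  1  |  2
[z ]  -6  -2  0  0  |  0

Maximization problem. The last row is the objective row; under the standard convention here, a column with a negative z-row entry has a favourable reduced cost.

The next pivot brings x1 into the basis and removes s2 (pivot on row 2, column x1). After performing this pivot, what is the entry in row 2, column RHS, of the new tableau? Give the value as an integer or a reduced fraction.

1

Pivot element is row 2, column x1: 2.
Normalize row 2: new (row 2, RHS) = 2/2 = 1.
Row 2 is the pivot row, so the entry is 1.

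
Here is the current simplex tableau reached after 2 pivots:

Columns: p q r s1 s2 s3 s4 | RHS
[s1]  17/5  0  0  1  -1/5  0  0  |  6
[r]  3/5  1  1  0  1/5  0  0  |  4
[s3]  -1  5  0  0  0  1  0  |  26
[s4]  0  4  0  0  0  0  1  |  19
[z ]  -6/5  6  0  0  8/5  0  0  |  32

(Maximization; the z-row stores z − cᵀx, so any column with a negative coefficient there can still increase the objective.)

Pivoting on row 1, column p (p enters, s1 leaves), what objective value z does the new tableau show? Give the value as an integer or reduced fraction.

Minimum ratio for p: 6/(17/5) = 30/17.
z changes by −(z-row coeff of p)·ratio = −(-6/5)·(30/17) = 36/17.
New z = 32 + (36/17) = 580/17.

580/17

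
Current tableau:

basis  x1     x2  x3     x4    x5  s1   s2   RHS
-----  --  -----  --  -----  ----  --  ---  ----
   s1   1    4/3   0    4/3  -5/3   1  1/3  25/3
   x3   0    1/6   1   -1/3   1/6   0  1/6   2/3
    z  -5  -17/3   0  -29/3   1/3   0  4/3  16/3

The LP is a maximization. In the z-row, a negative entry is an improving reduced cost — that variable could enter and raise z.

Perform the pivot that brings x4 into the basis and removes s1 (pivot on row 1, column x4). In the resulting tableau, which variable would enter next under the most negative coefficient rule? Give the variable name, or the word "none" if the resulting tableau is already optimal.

x5

Pivot element 4/3. New z-row = old z-row − (-29/3)·(row 1/(4/3)).
Updated z-row coefficients: x1: 9/4, x2: 4, x3: 0, x4: 0, x5: -47/4, s1: 29/4, s2: 15/4.
The most negative is -47/4 in column x5, so x5 would enter next.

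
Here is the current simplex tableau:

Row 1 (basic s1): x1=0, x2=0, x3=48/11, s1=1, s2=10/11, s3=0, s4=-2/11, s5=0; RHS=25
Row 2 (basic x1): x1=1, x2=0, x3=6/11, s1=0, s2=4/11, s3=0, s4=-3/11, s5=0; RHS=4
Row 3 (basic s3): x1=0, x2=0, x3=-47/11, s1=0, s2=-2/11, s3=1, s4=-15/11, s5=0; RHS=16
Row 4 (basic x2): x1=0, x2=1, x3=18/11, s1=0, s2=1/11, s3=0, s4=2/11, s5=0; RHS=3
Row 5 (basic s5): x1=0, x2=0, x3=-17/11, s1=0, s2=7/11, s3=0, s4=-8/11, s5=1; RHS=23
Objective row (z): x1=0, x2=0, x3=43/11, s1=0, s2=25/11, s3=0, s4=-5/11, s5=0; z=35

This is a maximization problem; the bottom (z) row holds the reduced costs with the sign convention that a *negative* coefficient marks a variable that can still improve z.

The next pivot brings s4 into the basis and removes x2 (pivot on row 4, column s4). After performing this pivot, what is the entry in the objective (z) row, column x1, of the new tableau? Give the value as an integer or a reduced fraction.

0

Pivot element is row 4, column s4: 2/11.
Normalize row 4: new (row 4, x1) = 0/(2/11) = 0.
z-row ← z-row − (-5/11)·(new row 4): 0 − (-5/11)·0 = 0.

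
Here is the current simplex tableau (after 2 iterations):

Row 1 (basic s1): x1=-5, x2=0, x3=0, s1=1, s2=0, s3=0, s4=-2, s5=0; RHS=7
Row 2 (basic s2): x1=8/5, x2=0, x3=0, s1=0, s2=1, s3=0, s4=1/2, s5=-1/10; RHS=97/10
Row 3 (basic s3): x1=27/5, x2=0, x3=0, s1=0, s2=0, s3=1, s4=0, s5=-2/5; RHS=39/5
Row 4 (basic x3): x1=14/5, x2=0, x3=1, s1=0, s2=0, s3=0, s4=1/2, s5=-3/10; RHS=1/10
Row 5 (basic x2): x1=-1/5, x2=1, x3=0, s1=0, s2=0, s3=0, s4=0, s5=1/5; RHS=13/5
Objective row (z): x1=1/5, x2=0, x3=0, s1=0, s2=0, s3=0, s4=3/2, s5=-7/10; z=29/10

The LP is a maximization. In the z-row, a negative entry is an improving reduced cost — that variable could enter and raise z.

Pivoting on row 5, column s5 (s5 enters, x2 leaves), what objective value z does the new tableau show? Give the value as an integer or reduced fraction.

Minimum ratio for s5: (13/5)/(1/5) = 13.
z changes by −(z-row coeff of s5)·ratio = −(-7/10)·13 = 91/10.
New z = 29/10 + (91/10) = 12.

12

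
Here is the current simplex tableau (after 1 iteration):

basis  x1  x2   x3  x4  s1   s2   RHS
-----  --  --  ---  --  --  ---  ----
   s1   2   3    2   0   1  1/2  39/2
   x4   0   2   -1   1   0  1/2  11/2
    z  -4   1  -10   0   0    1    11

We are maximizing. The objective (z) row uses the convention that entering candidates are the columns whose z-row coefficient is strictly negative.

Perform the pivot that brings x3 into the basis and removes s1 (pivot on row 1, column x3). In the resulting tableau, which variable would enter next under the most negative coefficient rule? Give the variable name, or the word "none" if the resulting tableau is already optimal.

Pivot element 2. New z-row = old z-row − (-10)·(row 1/2).
Updated z-row coefficients: x1: 6, x2: 16, x3: 0, x4: 0, s1: 5, s2: 7/2.
No coefficient is strictly negative; the tableau after this pivot is optimal.

none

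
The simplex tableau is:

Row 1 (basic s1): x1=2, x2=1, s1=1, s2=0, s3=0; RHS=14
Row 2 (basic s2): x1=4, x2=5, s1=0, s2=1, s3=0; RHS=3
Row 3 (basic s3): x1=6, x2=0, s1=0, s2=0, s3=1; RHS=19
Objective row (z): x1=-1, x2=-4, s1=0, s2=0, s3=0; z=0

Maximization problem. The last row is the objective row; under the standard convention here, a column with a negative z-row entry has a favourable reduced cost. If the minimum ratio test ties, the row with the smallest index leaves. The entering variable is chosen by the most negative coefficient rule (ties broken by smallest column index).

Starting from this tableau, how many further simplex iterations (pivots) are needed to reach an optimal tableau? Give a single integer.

pivot: x2 in, s2 out → z = 12/5
No improving column remains; optimal.

1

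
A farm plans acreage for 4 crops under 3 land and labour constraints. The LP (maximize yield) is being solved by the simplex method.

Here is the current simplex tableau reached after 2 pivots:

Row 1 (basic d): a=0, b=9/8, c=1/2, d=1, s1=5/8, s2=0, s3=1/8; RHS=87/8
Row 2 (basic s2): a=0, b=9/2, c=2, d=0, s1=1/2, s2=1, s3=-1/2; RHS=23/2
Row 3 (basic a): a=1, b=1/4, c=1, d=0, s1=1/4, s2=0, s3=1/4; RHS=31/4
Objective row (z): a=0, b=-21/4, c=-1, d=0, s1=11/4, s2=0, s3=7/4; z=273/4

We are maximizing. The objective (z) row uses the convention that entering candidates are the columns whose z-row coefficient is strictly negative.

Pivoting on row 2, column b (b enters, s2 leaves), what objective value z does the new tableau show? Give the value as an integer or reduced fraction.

245/3

Minimum ratio for b: (23/2)/(9/2) = 23/9.
z changes by −(z-row coeff of b)·ratio = −(-21/4)·(23/9) = 161/12.
New z = 273/4 + (161/12) = 245/3.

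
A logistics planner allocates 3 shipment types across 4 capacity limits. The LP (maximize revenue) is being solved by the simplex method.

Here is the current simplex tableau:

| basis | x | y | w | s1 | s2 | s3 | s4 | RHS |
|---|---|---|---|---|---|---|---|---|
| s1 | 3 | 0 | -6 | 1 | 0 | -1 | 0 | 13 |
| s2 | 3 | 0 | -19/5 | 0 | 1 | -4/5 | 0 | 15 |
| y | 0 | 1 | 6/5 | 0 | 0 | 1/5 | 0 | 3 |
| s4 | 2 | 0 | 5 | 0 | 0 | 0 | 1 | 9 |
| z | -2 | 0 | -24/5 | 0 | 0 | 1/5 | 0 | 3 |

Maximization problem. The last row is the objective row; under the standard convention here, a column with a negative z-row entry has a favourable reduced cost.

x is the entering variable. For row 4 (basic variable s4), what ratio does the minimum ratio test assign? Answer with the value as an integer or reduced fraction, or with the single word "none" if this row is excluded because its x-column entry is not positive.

Ratio = RHS / (x entry) = 9 / 2 = 9/2.

9/2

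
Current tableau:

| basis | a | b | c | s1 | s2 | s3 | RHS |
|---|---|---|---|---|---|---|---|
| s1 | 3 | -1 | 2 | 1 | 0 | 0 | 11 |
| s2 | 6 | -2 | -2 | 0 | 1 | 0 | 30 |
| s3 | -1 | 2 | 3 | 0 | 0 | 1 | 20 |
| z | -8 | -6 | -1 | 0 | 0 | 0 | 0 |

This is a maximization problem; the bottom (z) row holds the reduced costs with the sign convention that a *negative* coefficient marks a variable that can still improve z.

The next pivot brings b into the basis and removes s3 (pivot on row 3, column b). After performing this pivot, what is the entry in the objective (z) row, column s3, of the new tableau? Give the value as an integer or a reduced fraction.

Pivot element is row 3, column b: 2.
Normalize row 3: new (row 3, s3) = 1/2 = 1/2.
z-row ← z-row − (-6)·(new row 3): 0 − (-6)·(1/2) = 3.

3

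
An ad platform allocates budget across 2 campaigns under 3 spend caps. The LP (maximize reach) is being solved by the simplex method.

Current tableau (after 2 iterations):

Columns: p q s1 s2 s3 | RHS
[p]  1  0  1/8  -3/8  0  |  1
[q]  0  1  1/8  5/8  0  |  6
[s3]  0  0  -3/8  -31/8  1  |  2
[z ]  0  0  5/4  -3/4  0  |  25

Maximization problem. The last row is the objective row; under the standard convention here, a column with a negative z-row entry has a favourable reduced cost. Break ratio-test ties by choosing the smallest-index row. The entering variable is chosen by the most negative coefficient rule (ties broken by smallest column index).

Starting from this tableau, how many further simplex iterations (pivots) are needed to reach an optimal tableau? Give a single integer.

pivot: s2 in, q out → z = 161/5
No improving column remains; optimal.

1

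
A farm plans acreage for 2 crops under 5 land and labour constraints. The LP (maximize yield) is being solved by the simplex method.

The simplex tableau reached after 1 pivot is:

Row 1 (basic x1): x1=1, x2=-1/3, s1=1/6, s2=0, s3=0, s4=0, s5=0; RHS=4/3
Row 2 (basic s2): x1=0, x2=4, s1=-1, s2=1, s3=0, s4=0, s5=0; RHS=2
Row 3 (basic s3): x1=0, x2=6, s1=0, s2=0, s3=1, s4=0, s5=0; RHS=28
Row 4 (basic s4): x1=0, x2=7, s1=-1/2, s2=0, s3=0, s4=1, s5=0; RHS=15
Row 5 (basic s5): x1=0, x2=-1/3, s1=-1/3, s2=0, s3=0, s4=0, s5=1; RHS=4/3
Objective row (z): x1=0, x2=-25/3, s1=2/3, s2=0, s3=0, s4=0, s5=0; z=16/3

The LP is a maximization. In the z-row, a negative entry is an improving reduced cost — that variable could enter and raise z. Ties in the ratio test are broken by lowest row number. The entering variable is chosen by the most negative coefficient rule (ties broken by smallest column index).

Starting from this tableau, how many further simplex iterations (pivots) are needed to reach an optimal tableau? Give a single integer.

2

pivot: x2 in, s2 out → z = 19/2
pivot: s1 in, s4 out → z = 338/15
No improving column remains; optimal.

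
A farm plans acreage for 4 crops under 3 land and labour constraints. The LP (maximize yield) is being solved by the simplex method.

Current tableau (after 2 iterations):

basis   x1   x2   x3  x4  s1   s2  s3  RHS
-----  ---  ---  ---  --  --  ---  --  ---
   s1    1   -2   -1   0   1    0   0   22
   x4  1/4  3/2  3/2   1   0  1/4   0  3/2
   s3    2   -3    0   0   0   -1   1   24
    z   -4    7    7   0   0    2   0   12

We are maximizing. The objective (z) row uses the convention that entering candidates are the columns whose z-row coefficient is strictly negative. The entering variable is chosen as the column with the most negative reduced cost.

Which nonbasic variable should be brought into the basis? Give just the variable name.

Objective-row coefficients: x1: -4, x2: 7, x3: 7, x4: 0, s1: 0, s2: 2, s3: 0.
The most negative is -4 in column x1, so x1 enters.

x1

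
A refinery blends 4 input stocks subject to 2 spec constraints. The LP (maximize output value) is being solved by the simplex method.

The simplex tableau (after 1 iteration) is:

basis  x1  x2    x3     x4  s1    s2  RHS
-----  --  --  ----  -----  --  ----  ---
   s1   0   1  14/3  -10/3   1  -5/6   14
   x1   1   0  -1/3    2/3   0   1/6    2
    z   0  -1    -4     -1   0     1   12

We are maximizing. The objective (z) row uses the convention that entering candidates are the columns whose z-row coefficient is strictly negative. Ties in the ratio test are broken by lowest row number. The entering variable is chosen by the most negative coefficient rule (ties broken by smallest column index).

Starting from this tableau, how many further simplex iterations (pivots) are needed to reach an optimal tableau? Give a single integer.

2

pivot: x3 in, s1 out → z = 24
pivot: x4 in, x1 out → z = 51
No improving column remains; optimal.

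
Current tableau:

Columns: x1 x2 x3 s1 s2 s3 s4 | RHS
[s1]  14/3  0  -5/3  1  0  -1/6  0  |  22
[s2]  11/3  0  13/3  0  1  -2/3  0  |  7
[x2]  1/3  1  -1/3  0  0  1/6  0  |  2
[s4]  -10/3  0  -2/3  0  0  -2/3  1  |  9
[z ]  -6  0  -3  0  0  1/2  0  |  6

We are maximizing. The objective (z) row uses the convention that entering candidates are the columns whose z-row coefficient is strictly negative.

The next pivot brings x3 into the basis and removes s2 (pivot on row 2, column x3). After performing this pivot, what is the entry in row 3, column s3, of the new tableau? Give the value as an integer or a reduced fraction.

3/26

Pivot element is row 2, column x3: 13/3.
Normalize row 2: new (row 2, s3) = (-2/3)/(13/3) = -2/13.
row 3 ← row 3 − (-1/3)·(new row 2): 1/6 − (-1/3)·(-2/13) = 3/26.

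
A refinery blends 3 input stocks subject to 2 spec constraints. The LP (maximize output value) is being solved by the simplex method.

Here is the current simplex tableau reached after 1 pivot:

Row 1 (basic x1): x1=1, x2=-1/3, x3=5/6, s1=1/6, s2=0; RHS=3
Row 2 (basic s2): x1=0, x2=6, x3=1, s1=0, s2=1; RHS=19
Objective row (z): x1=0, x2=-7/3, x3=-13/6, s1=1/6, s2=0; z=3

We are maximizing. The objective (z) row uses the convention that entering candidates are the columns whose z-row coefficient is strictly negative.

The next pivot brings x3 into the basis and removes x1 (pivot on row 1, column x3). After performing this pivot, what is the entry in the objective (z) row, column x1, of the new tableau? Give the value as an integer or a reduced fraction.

Pivot element is row 1, column x3: 5/6.
Normalize row 1: new (row 1, x1) = 1/(5/6) = 6/5.
z-row ← z-row − (-13/6)·(new row 1): 0 − (-13/6)·(6/5) = 13/5.

13/5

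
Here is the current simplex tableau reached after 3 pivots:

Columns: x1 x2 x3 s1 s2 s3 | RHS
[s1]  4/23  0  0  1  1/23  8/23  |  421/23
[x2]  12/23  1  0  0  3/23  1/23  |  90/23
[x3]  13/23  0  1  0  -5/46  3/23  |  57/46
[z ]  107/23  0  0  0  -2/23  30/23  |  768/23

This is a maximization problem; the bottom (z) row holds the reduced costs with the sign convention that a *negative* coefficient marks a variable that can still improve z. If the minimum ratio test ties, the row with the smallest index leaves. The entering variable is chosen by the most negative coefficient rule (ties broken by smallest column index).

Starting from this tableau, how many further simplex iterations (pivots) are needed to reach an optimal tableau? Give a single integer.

pivot: s2 in, x2 out → z = 36
No improving column remains; optimal.

1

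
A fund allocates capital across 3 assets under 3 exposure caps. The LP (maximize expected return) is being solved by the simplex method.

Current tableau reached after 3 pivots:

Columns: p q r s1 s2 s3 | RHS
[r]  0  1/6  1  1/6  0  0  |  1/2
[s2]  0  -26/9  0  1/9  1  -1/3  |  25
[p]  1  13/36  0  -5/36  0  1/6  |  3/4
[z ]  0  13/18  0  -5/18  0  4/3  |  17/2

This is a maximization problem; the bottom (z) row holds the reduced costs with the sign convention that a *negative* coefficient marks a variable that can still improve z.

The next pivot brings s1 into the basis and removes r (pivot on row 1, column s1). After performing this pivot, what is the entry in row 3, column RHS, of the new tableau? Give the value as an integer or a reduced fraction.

7/6

Pivot element is row 1, column s1: 1/6.
Normalize row 1: new (row 1, RHS) = (1/2)/(1/6) = 3.
row 3 ← row 3 − (-5/36)·(new row 1): 3/4 − (-5/36)·3 = 7/6.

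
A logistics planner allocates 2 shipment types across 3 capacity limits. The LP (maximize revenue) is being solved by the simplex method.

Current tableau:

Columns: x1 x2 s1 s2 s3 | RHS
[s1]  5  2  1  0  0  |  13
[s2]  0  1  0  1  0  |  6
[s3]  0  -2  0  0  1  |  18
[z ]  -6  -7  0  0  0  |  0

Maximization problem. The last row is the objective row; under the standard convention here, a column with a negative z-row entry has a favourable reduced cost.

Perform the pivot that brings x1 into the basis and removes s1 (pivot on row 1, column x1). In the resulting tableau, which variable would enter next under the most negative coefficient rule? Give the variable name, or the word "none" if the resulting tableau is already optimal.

x2

Pivot element 5. New z-row = old z-row − (-6)·(row 1/5).
Updated z-row coefficients: x1: 0, x2: -23/5, s1: 6/5, s2: 0, s3: 0.
The most negative is -23/5 in column x2, so x2 would enter next.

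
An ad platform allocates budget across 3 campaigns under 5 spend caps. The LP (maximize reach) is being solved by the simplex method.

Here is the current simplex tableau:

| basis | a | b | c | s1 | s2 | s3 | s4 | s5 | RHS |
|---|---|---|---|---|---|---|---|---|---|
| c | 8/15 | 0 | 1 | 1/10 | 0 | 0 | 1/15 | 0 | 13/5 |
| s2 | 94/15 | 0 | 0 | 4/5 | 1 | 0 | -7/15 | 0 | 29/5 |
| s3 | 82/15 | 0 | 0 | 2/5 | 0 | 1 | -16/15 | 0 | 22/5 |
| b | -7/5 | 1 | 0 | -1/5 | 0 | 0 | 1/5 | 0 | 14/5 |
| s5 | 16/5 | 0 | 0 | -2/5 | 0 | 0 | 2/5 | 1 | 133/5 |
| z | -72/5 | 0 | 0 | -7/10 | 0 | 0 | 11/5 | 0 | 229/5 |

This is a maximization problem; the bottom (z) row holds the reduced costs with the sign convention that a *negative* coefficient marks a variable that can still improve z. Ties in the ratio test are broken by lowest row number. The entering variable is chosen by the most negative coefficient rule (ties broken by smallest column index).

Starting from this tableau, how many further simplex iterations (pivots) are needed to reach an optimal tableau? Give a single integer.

2

pivot: a in, s3 out → z = 2353/41
pivot: s4 in, s2 out → z = 58
No improving column remains; optimal.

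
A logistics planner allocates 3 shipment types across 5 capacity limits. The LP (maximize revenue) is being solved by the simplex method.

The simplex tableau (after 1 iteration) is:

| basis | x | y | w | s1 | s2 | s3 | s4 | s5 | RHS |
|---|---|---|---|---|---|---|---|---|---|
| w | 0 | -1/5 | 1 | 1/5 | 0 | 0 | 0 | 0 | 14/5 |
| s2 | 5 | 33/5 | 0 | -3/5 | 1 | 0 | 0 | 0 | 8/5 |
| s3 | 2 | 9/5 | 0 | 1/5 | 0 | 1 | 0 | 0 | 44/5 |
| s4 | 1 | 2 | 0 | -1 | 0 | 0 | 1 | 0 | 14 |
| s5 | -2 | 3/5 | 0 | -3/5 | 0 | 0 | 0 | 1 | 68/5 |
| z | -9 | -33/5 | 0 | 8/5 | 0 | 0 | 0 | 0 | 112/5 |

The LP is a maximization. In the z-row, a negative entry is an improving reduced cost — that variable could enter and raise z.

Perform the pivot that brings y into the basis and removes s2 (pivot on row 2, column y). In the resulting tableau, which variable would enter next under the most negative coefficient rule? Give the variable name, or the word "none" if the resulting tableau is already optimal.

x

Pivot element 33/5. New z-row = old z-row − (-33/5)·(row 2/(33/5)).
Updated z-row coefficients: x: -4, y: 0, w: 0, s1: 1, s2: 1, s3: 0, s4: 0, s5: 0.
The most negative is -4 in column x, so x would enter next.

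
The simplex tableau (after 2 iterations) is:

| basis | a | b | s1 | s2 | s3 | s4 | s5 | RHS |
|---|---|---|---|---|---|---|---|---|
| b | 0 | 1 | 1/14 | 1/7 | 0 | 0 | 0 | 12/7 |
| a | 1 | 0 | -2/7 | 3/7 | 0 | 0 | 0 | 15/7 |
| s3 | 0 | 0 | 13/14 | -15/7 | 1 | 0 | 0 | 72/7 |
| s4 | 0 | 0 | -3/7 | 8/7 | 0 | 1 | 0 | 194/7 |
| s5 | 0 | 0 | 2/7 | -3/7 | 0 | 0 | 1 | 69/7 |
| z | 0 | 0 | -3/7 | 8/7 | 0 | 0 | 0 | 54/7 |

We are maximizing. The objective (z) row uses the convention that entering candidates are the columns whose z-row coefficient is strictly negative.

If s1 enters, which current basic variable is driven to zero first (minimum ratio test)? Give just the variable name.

s3

Ratios: row 1 (b): (12/7)/(1/14) = 24; row 2 (a): entry -2/7 ≤ 0, skip; row 3 (s3): (72/7)/(13/14) = 144/13; row 4 (s4): entry -3/7 ≤ 0, skip; row 5 (s5): (69/7)/(2/7) = 69/2.
Minimum ratio 144/13 is in the s3 row, so s3 leaves.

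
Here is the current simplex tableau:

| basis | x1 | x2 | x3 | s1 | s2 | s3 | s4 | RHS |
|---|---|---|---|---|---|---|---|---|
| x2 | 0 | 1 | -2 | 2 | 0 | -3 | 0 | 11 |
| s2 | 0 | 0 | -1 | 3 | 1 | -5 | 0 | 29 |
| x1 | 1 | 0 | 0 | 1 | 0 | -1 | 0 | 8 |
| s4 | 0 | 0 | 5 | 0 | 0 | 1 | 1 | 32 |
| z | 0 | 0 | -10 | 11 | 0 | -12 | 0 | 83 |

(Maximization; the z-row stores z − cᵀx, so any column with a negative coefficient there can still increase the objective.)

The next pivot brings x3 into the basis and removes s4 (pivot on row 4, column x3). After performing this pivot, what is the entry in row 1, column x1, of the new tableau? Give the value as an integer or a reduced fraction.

0

Pivot element is row 4, column x3: 5.
Normalize row 4: new (row 4, x1) = 0/5 = 0.
row 1 ← row 1 − (-2)·(new row 4): 0 − (-2)·0 = 0.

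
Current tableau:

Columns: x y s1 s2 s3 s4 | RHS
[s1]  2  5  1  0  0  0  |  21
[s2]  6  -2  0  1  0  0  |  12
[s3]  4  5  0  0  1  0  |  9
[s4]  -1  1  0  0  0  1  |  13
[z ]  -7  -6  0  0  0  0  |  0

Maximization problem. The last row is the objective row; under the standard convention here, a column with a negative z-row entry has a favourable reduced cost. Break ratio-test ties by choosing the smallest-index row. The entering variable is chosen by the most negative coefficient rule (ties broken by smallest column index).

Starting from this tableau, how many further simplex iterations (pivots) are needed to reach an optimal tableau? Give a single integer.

2

pivot: x in, s2 out → z = 14
pivot: y in, s3 out → z = 291/19
No improving column remains; optimal.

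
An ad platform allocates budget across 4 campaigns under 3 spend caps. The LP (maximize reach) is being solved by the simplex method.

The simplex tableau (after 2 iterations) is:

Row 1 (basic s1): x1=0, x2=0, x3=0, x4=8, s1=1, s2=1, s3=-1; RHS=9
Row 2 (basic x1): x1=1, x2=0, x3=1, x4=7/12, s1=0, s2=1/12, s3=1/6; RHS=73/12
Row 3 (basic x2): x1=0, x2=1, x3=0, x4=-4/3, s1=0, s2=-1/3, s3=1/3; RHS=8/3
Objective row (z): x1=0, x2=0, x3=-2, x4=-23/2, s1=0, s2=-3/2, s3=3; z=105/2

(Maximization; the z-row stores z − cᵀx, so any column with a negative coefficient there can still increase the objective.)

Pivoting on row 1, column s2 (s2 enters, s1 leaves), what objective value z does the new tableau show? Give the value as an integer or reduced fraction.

66

Minimum ratio for s2: 9/1 = 9.
z changes by −(z-row coeff of s2)·ratio = −(-3/2)·9 = 27/2.
New z = 105/2 + (27/2) = 66.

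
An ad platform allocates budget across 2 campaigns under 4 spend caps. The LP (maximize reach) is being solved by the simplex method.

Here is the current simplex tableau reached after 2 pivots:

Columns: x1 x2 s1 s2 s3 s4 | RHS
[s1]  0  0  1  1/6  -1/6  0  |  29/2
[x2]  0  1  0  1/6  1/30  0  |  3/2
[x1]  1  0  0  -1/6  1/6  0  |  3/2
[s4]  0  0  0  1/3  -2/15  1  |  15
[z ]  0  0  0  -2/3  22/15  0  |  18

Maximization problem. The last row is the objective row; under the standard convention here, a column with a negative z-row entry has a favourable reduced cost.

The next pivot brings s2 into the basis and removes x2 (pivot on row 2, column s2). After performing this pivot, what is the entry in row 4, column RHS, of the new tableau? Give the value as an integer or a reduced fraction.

Pivot element is row 2, column s2: 1/6.
Normalize row 2: new (row 2, RHS) = (3/2)/(1/6) = 9.
row 4 ← row 4 − (1/3)·(new row 2): 15 − (1/3)·9 = 12.

12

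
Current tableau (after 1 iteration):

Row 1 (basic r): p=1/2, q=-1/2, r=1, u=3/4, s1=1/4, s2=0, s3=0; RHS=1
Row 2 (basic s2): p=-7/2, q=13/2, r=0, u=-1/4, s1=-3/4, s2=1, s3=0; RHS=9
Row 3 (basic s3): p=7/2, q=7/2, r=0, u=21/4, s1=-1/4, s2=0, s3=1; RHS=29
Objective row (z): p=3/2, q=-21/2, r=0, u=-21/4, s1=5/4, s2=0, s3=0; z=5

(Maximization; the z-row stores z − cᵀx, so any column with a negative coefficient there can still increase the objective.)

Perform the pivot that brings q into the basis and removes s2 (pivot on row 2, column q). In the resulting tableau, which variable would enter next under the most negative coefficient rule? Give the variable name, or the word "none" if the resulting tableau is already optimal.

u

Pivot element 13/2. New z-row = old z-row − (-21/2)·(row 2/(13/2)).
Updated z-row coefficients: p: -54/13, q: 0, r: 0, u: -147/26, s1: 1/26, s2: 21/13, s3: 0.
The most negative is -147/26 in column u, so u would enter next.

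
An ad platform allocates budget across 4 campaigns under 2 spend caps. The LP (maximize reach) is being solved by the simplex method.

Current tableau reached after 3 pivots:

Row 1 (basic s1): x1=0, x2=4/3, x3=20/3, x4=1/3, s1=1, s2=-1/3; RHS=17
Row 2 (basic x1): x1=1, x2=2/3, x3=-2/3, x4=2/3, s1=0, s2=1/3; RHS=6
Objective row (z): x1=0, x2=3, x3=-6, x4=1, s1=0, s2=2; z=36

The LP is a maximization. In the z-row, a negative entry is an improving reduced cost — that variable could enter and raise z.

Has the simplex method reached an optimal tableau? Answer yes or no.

Column x3 has objective-row coefficient -6, which is negative; an improving pivot exists, so not yet optimal.

no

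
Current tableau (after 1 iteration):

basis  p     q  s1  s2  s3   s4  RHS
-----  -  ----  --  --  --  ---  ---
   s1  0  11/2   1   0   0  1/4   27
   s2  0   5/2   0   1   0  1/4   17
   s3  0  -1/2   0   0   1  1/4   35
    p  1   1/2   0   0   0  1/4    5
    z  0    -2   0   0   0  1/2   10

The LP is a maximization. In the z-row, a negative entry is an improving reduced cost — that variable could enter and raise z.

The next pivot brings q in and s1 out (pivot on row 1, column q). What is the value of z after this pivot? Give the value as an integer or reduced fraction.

Minimum ratio for q: 27/(11/2) = 54/11.
z changes by −(z-row coeff of q)·ratio = −(-2)·(54/11) = 108/11.
New z = 10 + (108/11) = 218/11.

218/11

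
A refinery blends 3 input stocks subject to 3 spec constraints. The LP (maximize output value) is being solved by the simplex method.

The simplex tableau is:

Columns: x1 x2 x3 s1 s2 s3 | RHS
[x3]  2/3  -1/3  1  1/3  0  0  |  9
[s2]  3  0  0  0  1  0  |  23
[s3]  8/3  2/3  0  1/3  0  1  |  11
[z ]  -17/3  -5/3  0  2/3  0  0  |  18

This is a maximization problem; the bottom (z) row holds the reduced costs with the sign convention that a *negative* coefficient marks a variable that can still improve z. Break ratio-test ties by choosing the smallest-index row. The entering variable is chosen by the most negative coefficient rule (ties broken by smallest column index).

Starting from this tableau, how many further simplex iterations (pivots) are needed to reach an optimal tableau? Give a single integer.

pivot: x1 in, s3 out → z = 331/8
pivot: x2 in, x1 out → z = 91/2
No improving column remains; optimal.

2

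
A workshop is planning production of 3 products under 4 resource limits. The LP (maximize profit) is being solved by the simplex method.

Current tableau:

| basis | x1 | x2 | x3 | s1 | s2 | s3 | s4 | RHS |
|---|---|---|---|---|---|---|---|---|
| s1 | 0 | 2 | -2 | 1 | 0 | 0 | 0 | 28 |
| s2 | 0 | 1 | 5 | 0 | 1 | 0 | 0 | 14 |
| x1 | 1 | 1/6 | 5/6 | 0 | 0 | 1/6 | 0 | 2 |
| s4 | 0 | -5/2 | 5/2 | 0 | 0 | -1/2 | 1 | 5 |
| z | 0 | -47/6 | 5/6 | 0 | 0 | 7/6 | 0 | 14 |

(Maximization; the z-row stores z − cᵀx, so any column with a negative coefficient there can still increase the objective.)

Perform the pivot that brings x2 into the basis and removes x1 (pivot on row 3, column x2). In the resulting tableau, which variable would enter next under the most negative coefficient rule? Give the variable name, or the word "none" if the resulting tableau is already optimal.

none

Pivot element 1/6. New z-row = old z-row − (-47/6)·(row 3/(1/6)).
Updated z-row coefficients: x1: 47, x2: 0, x3: 40, s1: 0, s2: 0, s3: 9, s4: 0.
No coefficient is strictly negative; the tableau after this pivot is optimal.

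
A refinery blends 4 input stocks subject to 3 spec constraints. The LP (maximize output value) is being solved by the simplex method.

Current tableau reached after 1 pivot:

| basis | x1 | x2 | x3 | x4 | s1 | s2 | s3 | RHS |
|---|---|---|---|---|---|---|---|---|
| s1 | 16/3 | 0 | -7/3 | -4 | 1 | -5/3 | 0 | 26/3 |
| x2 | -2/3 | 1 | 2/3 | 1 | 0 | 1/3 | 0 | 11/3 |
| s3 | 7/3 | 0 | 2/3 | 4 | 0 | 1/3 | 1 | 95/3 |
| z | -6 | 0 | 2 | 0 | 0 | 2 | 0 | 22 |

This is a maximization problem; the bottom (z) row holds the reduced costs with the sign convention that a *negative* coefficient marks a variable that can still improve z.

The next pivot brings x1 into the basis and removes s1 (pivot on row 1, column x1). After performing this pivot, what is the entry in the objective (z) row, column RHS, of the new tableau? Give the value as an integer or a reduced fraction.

Pivot element is row 1, column x1: 16/3.
Normalize row 1: new (row 1, RHS) = (26/3)/(16/3) = 13/8.
z-row ← z-row − (-6)·(new row 1): 22 − (-6)·(13/8) = 127/4.

127/4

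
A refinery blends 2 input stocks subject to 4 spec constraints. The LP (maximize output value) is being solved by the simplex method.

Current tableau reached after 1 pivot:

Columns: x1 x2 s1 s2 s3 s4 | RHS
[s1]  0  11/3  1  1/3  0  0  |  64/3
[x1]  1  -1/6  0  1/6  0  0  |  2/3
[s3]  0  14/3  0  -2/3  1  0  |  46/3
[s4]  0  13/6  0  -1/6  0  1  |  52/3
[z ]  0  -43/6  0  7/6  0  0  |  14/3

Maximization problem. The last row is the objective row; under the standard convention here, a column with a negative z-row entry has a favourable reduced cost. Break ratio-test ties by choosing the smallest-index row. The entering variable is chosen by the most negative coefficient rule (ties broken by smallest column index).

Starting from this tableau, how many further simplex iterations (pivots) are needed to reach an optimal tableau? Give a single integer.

1

pivot: x2 in, s3 out → z = 395/14
No improving column remains; optimal.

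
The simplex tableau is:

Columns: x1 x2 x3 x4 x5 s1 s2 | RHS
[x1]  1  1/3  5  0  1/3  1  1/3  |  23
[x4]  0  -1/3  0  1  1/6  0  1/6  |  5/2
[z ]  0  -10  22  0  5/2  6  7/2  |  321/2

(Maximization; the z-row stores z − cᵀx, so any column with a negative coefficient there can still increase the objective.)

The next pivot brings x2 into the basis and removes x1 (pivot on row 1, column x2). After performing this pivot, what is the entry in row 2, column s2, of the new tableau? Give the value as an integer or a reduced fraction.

1/2

Pivot element is row 1, column x2: 1/3.
Normalize row 1: new (row 1, s2) = (1/3)/(1/3) = 1.
row 2 ← row 2 − (-1/3)·(new row 1): 1/6 − (-1/3)·1 = 1/2.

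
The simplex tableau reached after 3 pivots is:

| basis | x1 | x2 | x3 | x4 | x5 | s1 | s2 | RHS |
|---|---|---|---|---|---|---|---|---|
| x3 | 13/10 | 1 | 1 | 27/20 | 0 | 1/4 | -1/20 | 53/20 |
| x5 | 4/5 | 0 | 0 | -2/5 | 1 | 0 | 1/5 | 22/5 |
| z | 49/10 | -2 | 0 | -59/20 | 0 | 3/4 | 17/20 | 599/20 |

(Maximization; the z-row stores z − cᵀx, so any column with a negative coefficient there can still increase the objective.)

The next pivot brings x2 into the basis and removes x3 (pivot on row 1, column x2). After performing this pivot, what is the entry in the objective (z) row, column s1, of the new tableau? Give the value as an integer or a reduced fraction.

5/4

Pivot element is row 1, column x2: 1.
Normalize row 1: new (row 1, s1) = (1/4)/1 = 1/4.
z-row ← z-row − (-2)·(new row 1): 3/4 − (-2)·(1/4) = 5/4.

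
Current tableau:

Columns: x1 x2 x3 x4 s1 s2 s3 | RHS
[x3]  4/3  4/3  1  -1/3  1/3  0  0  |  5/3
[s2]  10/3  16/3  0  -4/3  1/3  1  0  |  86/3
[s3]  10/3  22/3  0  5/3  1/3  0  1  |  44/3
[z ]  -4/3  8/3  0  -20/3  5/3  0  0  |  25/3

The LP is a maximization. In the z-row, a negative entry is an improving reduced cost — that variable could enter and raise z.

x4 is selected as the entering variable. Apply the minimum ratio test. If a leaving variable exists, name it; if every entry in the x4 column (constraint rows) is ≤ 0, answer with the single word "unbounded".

s3

Ratios: row 1 (x3): entry -1/3 ≤ 0, skip; row 2 (s2): entry -4/3 ≤ 0, skip; row 3 (s3): (44/3)/(5/3) = 44/5.
Minimum ratio is in the s3 row, so s3 leaves.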